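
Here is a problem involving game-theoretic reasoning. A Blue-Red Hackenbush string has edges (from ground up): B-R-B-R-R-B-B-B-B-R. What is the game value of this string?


Edges (from ground): B-R-B-R-R-B-B-B-B-R
By Berlekamp's sign-expansion rule, a Blue-Red Hackenbush stalk has the value of the surreal number whose sign sequence is the edge sequence with B -> + and R -> -.
Sign sequence: +-+--++++-
Trace the sign expansion in the surreal number tree, starting from 0:
Edge 1: B (sign +) -> bounds (0, +inf), value = 1
Edge 2: R (sign -) -> bounds (0, 1), value = 1/2
Edge 3: B (sign +) -> bounds (1/2, 1), value = 3/4
Edge 4: R (sign -) -> bounds (1/2, 3/4), value = 5/8
Edge 5: R (sign -) -> bounds (1/2, 5/8), value = 9/16
Edge 6: B (sign +) -> bounds (9/16, 5/8), value = 19/32
Edge 7: B (sign +) -> bounds (19/32, 5/8), value = 39/64
Edge 8: B (sign +) -> bounds (39/64, 5/8), value = 79/128
Edge 9: B (sign +) -> bounds (79/128, 5/8), value = 159/256
Edge 10: R (sign -) -> bounds (79/128, 159/256), value = 317/512
Game value = 317/512

317/512


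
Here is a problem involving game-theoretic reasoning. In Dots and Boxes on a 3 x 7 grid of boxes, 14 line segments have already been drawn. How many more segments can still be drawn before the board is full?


Grid: 3 x 7 boxes, i.e. 4 rows and 8 columns of dots.
Horizontal edges: (rows + 1) * cols = 4 * 7 = 28
Vertical edges: rows * (cols + 1) = 3 * 8 = 24
Total edges: 28 + 24 = 52
Edges drawn: 14
Remaining: 52 - 14 = 38

38


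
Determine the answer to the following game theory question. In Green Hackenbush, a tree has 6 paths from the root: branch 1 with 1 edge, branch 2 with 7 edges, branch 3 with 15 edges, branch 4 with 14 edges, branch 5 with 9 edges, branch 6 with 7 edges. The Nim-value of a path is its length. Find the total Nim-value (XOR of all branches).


The tree has 6 branches from the ground vertex.
In Green Hackenbush, the Nim-value of a simple path of length k is k.
Branch 1: length 1, Nim-value = 1
Branch 2: length 7, Nim-value = 7
Branch 3: length 15, Nim-value = 15
Branch 4: length 14, Nim-value = 14
Branch 5: length 9, Nim-value = 9
Branch 6: length 7, Nim-value = 7
Total Nim-value = XOR of all branch values:
0 XOR 1 = 1
1 XOR 7 = 6
6 XOR 15 = 9
9 XOR 14 = 7
7 XOR 9 = 14
14 XOR 7 = 9
Nim-value of the tree = 9

9


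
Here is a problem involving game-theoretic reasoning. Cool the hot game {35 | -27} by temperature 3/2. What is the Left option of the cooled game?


Original game: {35 | -27} (a switch {a | b} with a > b).
Cooling by t (for t below the temperature (a - b)/2 = 31) taxes each move by t: {a | b} cooled by t is {a - t | b + t}.
Cooling amount: t = 3/2
Cooled Left option: 35 - 3/2 = 67/2
Cooled Right option: -27 + 3/2 = -51/2
Cooled game: {67/2 | -51/2}
Left option = 67/2

67/2


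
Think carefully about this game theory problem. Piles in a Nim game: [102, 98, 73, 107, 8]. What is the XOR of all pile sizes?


We need the XOR (exclusive or) of all pile sizes.
After XOR-ing pile 1 (size 102): 0 XOR 102 = 102
After XOR-ing pile 2 (size 98): 102 XOR 98 = 4
After XOR-ing pile 3 (size 73): 4 XOR 73 = 77
After XOR-ing pile 4 (size 107): 77 XOR 107 = 38
After XOR-ing pile 5 (size 8): 38 XOR 8 = 46
The Nim-value of this position is 46.

46


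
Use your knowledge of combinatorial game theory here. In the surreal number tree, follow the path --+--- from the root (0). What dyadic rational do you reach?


Sign expansion: --+---
Rule: track bounds (lo, hi), initially (-inf, +inf). On '+', the current value becomes lo and we move to the simplest number in (value, hi): value + 1 if hi = +inf, otherwise the midpoint (value + hi)/2. On '-', the current value becomes hi and we move to value - 1 if lo = -inf, otherwise the midpoint (lo + value)/2.
Start at 0.
Step 1: sign = -, move left. Bounds: (-inf, 0). Value = -1
Step 2: sign = -, move left. Bounds: (-inf, -1). Value = -2
Step 3: sign = +, move right. Bounds: (-2, -1). Value = -3/2
Step 4: sign = -, move left. Bounds: (-2, -3/2). Value = -7/4
Step 5: sign = -, move left. Bounds: (-2, -7/4). Value = -15/8
Step 6: sign = -, move left. Bounds: (-2, -15/8). Value = -31/16
The surreal number with sign expansion --+--- is -31/16.

-31/16


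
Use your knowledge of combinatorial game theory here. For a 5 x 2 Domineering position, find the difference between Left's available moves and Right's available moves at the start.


Board is 5 x 2 (rows x cols).
Left (vertical) placements: (rows-1) * cols = 4 * 2 = 8
Right (horizontal) placements: rows * (cols-1) = 5 * 1 = 5
Advantage = Left - Right = 8 - 5 = 3

3


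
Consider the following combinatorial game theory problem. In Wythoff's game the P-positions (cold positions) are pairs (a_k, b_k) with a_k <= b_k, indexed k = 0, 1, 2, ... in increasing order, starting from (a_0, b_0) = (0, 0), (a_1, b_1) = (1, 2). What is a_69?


By Wythoff's theorem, a_k = floor(k * phi) and b_k = floor(k * phi^2) = a_k + k, where phi = (1 + sqrt(5))/2 is the golden ratio.
phi = (1 + sqrt(5))/2 = 1.618034
k = 69
k * phi = 69 * 1.618034 = 111.644345
a_69 = floor(k * phi) = 111

111


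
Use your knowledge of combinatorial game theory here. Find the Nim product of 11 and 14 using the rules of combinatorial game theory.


Nim multiplication is bilinear over XOR: (u XOR v) * w = (u*w) XOR (v*w).
So we split each operand into its bit components and XOR the pairwise Nim products.
11 = 1 + 2 + 8 (as XOR of powers of 2).
14 = 2 + 4 + 8 (as XOR of powers of 2).
Using the standard Nim-product table on single bits:
  2*2 = 3,   2*4 = 8,   2*8 = 12,
  4*4 = 6,   4*8 = 11,  8*8 = 13,
and  1*x = x (identity), k*l = l*k (commutative).
Pairwise Nim products:
  1 * 2 = 2
  1 * 4 = 4
  1 * 8 = 8
  2 * 2 = 3
  2 * 4 = 8
  2 * 8 = 12
  8 * 2 = 12
  8 * 4 = 11
  8 * 8 = 13
XOR them: 2 XOR 4 XOR 8 XOR 3 XOR 8 XOR 12 XOR 12 XOR 11 XOR 13 = 3.
Result: 11 * 14 = 3 (in Nim).

3


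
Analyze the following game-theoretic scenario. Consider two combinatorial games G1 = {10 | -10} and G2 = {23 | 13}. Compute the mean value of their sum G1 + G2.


G1 = {10 | -10}, G2 = {23 | 13}
Each is a switch {a | b} with numbers a > b; its mean value is (a + b)/2, and mean value is additive over game sums: m(G1 + G2) = m(G1) + m(G2).
Mean of G1 = (10 + (-10))/2 = 0/2 = 0
Mean of G2 = (23 + (13))/2 = 36/2 = 18
Mean of G1 + G2 = 0 + 18 = 18

18


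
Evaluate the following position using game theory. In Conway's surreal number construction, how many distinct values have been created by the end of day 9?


Day 0: {|} = 0 is born. Count = 1.
Day n: the number of surreal numbers born by day n is 2^(n+1) - 1.
By day 0: 2^1 - 1 = 1
By day 1: 2^2 - 1 = 3
By day 2: 2^3 - 1 = 7
By day 3: 2^4 - 1 = 15
By day 4: 2^5 - 1 = 31
By day 5: 2^6 - 1 = 63
By day 6: 2^7 - 1 = 127
By day 7: 2^8 - 1 = 255
By day 8: 2^9 - 1 = 511
By day 9: 2^10 - 1 = 1023
By day 9: 1023 surreal numbers.

1023


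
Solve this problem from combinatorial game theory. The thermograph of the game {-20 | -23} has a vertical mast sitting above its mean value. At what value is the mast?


Game = {-20 | -23}, a switch {a | b} with numbers a > b.
Its thermograph has left wall a - t and right wall b + t, which meet at t = (a - b)/2, where both equal (a + b)/2. So the mast (mean value) is at (a + b)/2.
Mean = (-20 + (-23))/2 = -43/2 = -43/2

-43/2


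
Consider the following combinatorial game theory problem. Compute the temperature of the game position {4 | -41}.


The game is {4 | -41}, a switch {a | b} with numbers a > b.
Cooling {a | b} by t gives {a - t | b + t}, which stops being hot when a - t = b + t, i.e. at t = (a - b)/2. So the temperature of a switch is (a - b)/2.
Temperature = (Left option - Right option) / 2
= (4 - (-41)) / 2
= 45 / 2
= 45/2

45/2


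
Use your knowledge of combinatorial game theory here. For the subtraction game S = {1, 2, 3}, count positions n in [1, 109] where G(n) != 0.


Subtraction set S = {1, 2, 3}, so G(n) = n mod 4.
G(n) = 0 when n is a multiple of 4.
Multiples of 4 in [1, 109]: 27
N-positions (nonzero Grundy) = 109 - 27 = 82

82


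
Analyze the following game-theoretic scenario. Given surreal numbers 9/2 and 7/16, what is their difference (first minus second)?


x = 9/2, y = 7/16
Converting to common denominator: 16
x = 72/16, y = 7/16
x - y = 9/2 - 7/16 = 65/16

65/16


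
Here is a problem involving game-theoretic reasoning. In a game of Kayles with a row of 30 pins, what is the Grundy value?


Kayles: a move removes 1 or 2 adjacent pins from a contiguous row.
Removing pins from a row of k leaves two independent rows (a, b) with a + b = k - 1 (one pin) or a + b = k - 2 (two pins); an end removal gives a = 0.
By Sprague-Grundy, G(k) = mex{ G(a) XOR G(b) } over all these splits. G(0) = 0.
G(1): splits (0,0):0^0=0 -> mex({0}) = 1
G(2): splits (0,1):0^1=1 (0,0):0^0=0 -> mex({0, 1}) = 2
G(3): splits (0,2):0^2=2 (1,1):1^1=0 (0,1):0^1=1 -> mex({0, 1, 2}) = 3
G(4): splits (0,3):0^3=3 (1,2):1^2=3 (0,2):0^2=2 (1,1):1^1=0 -> mex({0, 2, 3}) = 1
G(5): splits (0,4):0^1=1 (1,3):1^3=2 (2,2):2^2=0 (0,3):0^3=3 (1,2):1^2=3 -> mex({0, 1, 2, 3}) = 4
G(6) = mex({0, 1, 2, 4}) = 3
G(7) = mex({0, 1, 3, 4, 5}) = 2
G(8) = mex({0, 2, 3, 5, 6}) = 1
G(9) = mex({0, 1, 2, 3, 6, 7}) = 4
G(10) = mex({0, 1, 3, 4, 5, 7}) = 2
G(11) = mex({0, 1, 2, 3, 4, 5}) = 6
G(12) = mex({0, 1, 2, 3, 5, 6, 7}) = 4
G(13) = mex({0, 2, 3, 4, 6, 7}) = 1
G(14) = mex({0, 1, 4, 5, 6, 7}) = 2
G(15) = mex({0, 1, 2, 3, 4, 5, 6}) = 7
G(16) = mex({0, 2, 3, 5, 6, 7}) = 1
G(17) = mex({0, 1, 2, 3, 5, 6, 7}) = 4
G(18) = mex({0, 1, 2, 4, 5, 6}) = 3
G(19) = mex({0, 1, 3, 4, 5, 7}) = 2
G(20) = mex({0, 2, 3, 4, 5, 6, 7}) = 1
G(21) = mex({0, 1, 2, 3, 5, 6, 7}) = 4
G(22) = mex({0, 1, 2, 3, 4, 5, 7}) = 6
G(23) = mex({0, 1, 2, 3, 4, 5, 6}) = 7
G(24) = mex({0, 1, 2, 3, 5, 6, 7}) = 4
G(25) = mex({0, 2, 3, 4, 6, 7}) = 1
G(26) = mex({0, 1, 3, 4, 5, 6, 7}) = 2
G(27) = mex({0, 1, 2, 3, 4, 5, 6, 7}) = 8
G(28) = mex({0, 1, 2, 3, 4, 6, 7, 8}) = 5
G(29) = mex({0, 1, 2, 3, 5, 6, 7, 8, 9}) = 4
G(30) = mex({0, 1, 2, 3, 4, 5, 6, 9, 10}) = 7
Therefore G(30) = 7.

7


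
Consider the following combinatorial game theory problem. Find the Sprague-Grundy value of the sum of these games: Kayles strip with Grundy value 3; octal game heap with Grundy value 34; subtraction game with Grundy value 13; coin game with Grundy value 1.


By the Sprague-Grundy theorem, the Grundy value of a sum of games is the XOR of individual Grundy values.
Kayles strip: Grundy value = 3. Running XOR: 0 XOR 3 = 3
octal game heap: Grundy value = 34. Running XOR: 3 XOR 34 = 33
subtraction game: Grundy value = 13. Running XOR: 33 XOR 13 = 44
coin game: Grundy value = 1. Running XOR: 44 XOR 1 = 45
The combined Grundy value is 45.

45


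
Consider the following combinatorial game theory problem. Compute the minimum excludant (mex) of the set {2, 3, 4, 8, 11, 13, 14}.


Set = {2, 3, 4, 8, 11, 13, 14}
0 is NOT in the set. This is the mex.
mex = 0

0


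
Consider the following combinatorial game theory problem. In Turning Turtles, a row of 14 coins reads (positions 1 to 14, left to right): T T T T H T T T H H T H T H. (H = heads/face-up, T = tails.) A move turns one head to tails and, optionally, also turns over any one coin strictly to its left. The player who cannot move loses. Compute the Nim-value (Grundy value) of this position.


Coins: T T T T H T T T H H T H T H
Key fact: a single head at position k behaves exactly like a Nim heap of size k (turning it to T and optionally flipping a coin at j < k corresponds to moving the heap from k to j, or to 0), and heads combine as a disjunctive sum (two heads at the same place would cancel, matching j XOR j = 0). So the Nim-value is the XOR of the 1-indexed positions of the heads.
Face-up positions (1-indexed): [5, 9, 10, 12, 14]
XOR 0 with 5: 0 XOR 5 = 5
XOR 5 with 9: 5 XOR 9 = 12
XOR 12 with 10: 12 XOR 10 = 6
XOR 6 with 12: 6 XOR 12 = 10
XOR 10 with 14: 10 XOR 14 = 4
Nim-value = 4

4


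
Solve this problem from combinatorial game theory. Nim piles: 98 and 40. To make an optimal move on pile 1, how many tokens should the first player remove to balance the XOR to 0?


Piles: 98 and 40
Current XOR: 98 XOR 40 = 74 (non-zero, so this is an N-position).
To make the XOR zero, we need to find a move that balances the piles.
For pile 1 (size 98): target = 98 XOR 74 = 40
We reduce pile 1 from 98 to 40.
Tokens removed: 98 - 40 = 58
Verification: 40 XOR 40 = 0

58


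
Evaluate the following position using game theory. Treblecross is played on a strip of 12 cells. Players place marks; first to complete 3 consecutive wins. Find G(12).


Treblecross: place X on empty cells; 3-in-a-row wins.
Playing within two cells of an existing X lets the opponent win at once, so sensible play treats the cells i-2..i+2 around each X as dead. The player left with no safe cell loses, so this is a normal-play take-away game on strips of safe cells.
Placing X at cell i (0-indexed) of a strip of k safe cells leaves independent strips of sizes max(0, i-2) and max(0, k-i-3). Hence G(k) = mex{ G(max(0,i-2)) XOR G(max(0,k-i-3)) : 0 <= i < k }, with G(0) = 0.
G(1): splits (0,0):0^0=0 -> mex({0}) = 1
G(2): splits (0,0):0^0=0 -> mex({0}) = 1
G(3): splits (0,0):0^0=0 -> mex({0}) = 1
G(4): splits (0,1):0^1=1 (0,0):0^0=0 -> mex({0, 1}) = 2
G(5): splits (0,2):0^1=1 (0,1):0^1=1 (0,0):0^0=0 -> mex({0, 1}) = 2
G(6) = mex({1}) = 0
G(7) = mex({0, 1, 2}) = 3
G(8) = mex({0, 1, 2}) = 3
G(9) = mex({0, 2}) = 1
G(10) = mex({0, 2, 3}) = 1
G(11) = mex({0, 3}) = 1
G(12) = mex({1, 3}) = 0
Therefore G(12) = 0.

0


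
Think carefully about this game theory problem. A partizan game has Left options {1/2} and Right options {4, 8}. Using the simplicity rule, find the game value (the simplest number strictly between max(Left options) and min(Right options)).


Left options: {1/2}, max = 1/2
Right options: {4, 8}, min = 4
All options are numbers and max(Left) < min(Right), so by the simplicity theorem the value is the simplest (earliest-born) number strictly between 1/2 and 4.
Integers 1 through 3 all lie strictly between 1/2 and 4.
Among integers, the simplest (lowest birthday = smallest |n|; 0 is born on day 0, +-n on day n) is 1.
No non-integer in the interval can be simpler: if x is a non-integer in the interval, then floor(x) or ceil(x) also lies in the interval (the interval contains an integer), and both are proper prefixes of x's sign expansion, i.e. born earlier. So the game value is 1.
Game value = 1

1


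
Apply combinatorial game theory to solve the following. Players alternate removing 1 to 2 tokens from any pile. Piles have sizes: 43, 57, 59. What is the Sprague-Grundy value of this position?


Subtraction set: {1, 2}
For this subtraction set, G(n) = n mod 3 (period = max + 1 = 3).
Pile 1 (size 43): G(43) = 43 mod 3 = 1
Pile 2 (size 57): G(57) = 57 mod 3 = 0
Pile 3 (size 59): G(59) = 59 mod 3 = 2
Total Grundy value = XOR of all: 1 XOR 0 XOR 2 = 3

3


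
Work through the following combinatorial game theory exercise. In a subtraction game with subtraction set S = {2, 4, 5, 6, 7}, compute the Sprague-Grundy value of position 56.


The subtraction set is S = {2, 4, 5, 6, 7}.
G(k) = mex{ G(k - s) : s in S, s <= k }. We compute iteratively: G(0) = 0.
G(1) = mex({}) = 0
G(2) = mex({0}) = 1
G(3) = mex({0}) = 1
G(4) = mex({0, 1}) = 2
G(5) = mex({0, 1}) = 2
G(6) = mex({0, 1, 2}) = 3
G(7) = mex({0, 1, 2}) = 3
G(8) = mex({0, 1, 2, 3}) = 4
G(9) = mex({1, 2, 3}) = 0
G(10) = mex({1, 2, 3, 4}) = 0
G(11) = mex({0, 2, 3}) = 1
G(12) = mex({0, 2, 3, 4}) = 1
G(13) = mex({0, 1, 3, 4}) = 2
G(14) = mex({0, 1, 3, 4}) = 2
G(15) = mex({0, 1, 2, 4}) = 3
Observe that G(9)..G(15) = 0, 0, 1, 1, 2, 2, 3 repeats G(0)..G(6) = 0, 0, 1, 1, 2, 2, 3.
For k >= max(S) = 7, G(k) is determined by the previous 7 values G(k-7)..G(k-1); a window of 7 consecutive values has recurred shifted by 9, so by induction G(k + 9) = G(k) for all k >= 0: the sequence is periodic from the start with period 9.
One period: G(0..8) = 0, 0, 1, 1, 2, 2, 3, 3, 4.
56 mod 9 = 2, so G(56) = G(2) = 1.

1


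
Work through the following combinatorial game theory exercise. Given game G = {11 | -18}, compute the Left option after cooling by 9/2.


Original game: {11 | -18} (a switch {a | b} with a > b).
Cooling by t (for t below the temperature (a - b)/2 = 29/2) taxes each move by t: {a | b} cooled by t is {a - t | b + t}.
Cooling amount: t = 9/2
Cooled Left option: 11 - 9/2 = 13/2
Cooled Right option: -18 + 9/2 = -27/2
Cooled game: {13/2 | -27/2}
Left option = 13/2

13/2


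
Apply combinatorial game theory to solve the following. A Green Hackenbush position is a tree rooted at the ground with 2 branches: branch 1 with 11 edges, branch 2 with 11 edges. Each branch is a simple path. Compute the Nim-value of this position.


The tree has 2 branches from the ground vertex.
In Green Hackenbush, the Nim-value of a simple path of length k is k.
Branch 1: length 11, Nim-value = 11
Branch 2: length 11, Nim-value = 11
Total Nim-value = XOR of all branch values:
0 XOR 11 = 11
11 XOR 11 = 0
Nim-value of the tree = 0

0


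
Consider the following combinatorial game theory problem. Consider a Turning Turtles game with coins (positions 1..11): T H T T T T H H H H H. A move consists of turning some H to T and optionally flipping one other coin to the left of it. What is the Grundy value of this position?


Coins: T H T T T T H H H H H
Key fact: a single head at position k behaves exactly like a Nim heap of size k (turning it to T and optionally flipping a coin at j < k corresponds to moving the heap from k to j, or to 0), and heads combine as a disjunctive sum (two heads at the same place would cancel, matching j XOR j = 0). So the Nim-value is the XOR of the 1-indexed positions of the heads.
Face-up positions (1-indexed): [2, 7, 8, 9, 10, 11]
XOR 0 with 2: 0 XOR 2 = 2
XOR 2 with 7: 2 XOR 7 = 5
XOR 5 with 8: 5 XOR 8 = 13
XOR 13 with 9: 13 XOR 9 = 4
XOR 4 with 10: 4 XOR 10 = 14
XOR 14 with 11: 14 XOR 11 = 5
Nim-value = 5

5


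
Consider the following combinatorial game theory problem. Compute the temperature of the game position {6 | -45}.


The game is {6 | -45}, a switch {a | b} with numbers a > b.
Cooling {a | b} by t gives {a - t | b + t}, which stops being hot when a - t = b + t, i.e. at t = (a - b)/2. So the temperature of a switch is (a - b)/2.
Temperature = (Left option - Right option) / 2
= (6 - (-45)) / 2
= 51 / 2
= 51/2

51/2


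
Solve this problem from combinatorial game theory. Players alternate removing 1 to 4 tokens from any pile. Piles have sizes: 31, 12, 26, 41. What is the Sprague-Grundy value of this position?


Subtraction set: {1, 2, 3, 4}
For this subtraction set, G(n) = n mod 5 (period = max + 1 = 5).
Pile 1 (size 31): G(31) = 31 mod 5 = 1
Pile 2 (size 12): G(12) = 12 mod 5 = 2
Pile 3 (size 26): G(26) = 26 mod 5 = 1
Pile 4 (size 41): G(41) = 41 mod 5 = 1
Total Grundy value = XOR of all: 1 XOR 2 XOR 1 XOR 1 = 3

3


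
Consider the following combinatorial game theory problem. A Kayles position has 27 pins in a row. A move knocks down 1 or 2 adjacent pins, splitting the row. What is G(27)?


Kayles: a move removes 1 or 2 adjacent pins from a contiguous row.
Removing pins from a row of k leaves two independent rows (a, b) with a + b = k - 1 (one pin) or a + b = k - 2 (two pins); an end removal gives a = 0.
By Sprague-Grundy, G(k) = mex{ G(a) XOR G(b) } over all these splits. G(0) = 0.
G(1): splits (0,0):0^0=0 -> mex({0}) = 1
G(2): splits (0,1):0^1=1 (0,0):0^0=0 -> mex({0, 1}) = 2
G(3): splits (0,2):0^2=2 (1,1):1^1=0 (0,1):0^1=1 -> mex({0, 1, 2}) = 3
G(4): splits (0,3):0^3=3 (1,2):1^2=3 (0,2):0^2=2 (1,1):1^1=0 -> mex({0, 2, 3}) = 1
G(5): splits (0,4):0^1=1 (1,3):1^3=2 (2,2):2^2=0 (0,3):0^3=3 (1,2):1^2=3 -> mex({0, 1, 2, 3}) = 4
G(6) = mex({0, 1, 2, 4}) = 3
G(7) = mex({0, 1, 3, 4, 5}) = 2
G(8) = mex({0, 2, 3, 5, 6}) = 1
G(9) = mex({0, 1, 2, 3, 6, 7}) = 4
G(10) = mex({0, 1, 3, 4, 5, 7}) = 2
G(11) = mex({0, 1, 2, 3, 4, 5}) = 6
G(12) = mex({0, 1, 2, 3, 5, 6, 7}) = 4
G(13) = mex({0, 2, 3, 4, 6, 7}) = 1
G(14) = mex({0, 1, 4, 5, 6, 7}) = 2
G(15) = mex({0, 1, 2, 3, 4, 5, 6}) = 7
G(16) = mex({0, 2, 3, 5, 6, 7}) = 1
G(17) = mex({0, 1, 2, 3, 5, 6, 7}) = 4
G(18) = mex({0, 1, 2, 4, 5, 6}) = 3
G(19) = mex({0, 1, 3, 4, 5, 7}) = 2
G(20) = mex({0, 2, 3, 4, 5, 6, 7}) = 1
G(21) = mex({0, 1, 2, 3, 5, 6, 7}) = 4
G(22) = mex({0, 1, 2, 3, 4, 5, 7}) = 6
G(23) = mex({0, 1, 2, 3, 4, 5, 6}) = 7
G(24) = mex({0, 1, 2, 3, 5, 6, 7}) = 4
G(25) = mex({0, 2, 3, 4, 6, 7}) = 1
G(26) = mex({0, 1, 3, 4, 5, 6, 7}) = 2
G(27) = mex({0, 1, 2, 3, 4, 5, 6, 7}) = 8
Therefore G(27) = 8.

8


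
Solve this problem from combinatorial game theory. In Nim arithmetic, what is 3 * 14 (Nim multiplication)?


Nim multiplication is bilinear over XOR: (u XOR v) * w = (u*w) XOR (v*w).
So we split each operand into its bit components and XOR the pairwise Nim products.
3 = 1 + 2 (as XOR of powers of 2).
14 = 2 + 4 + 8 (as XOR of powers of 2).
Using the standard Nim-product table on single bits:
  2*2 = 3,   2*4 = 8,   2*8 = 12,
  4*4 = 6,   4*8 = 11,  8*8 = 13,
and  1*x = x (identity), k*l = l*k (commutative).
Pairwise Nim products:
  1 * 2 = 2
  1 * 4 = 4
  1 * 8 = 8
  2 * 2 = 3
  2 * 4 = 8
  2 * 8 = 12
XOR them: 2 XOR 4 XOR 8 XOR 3 XOR 8 XOR 12 = 9.
Result: 3 * 14 = 9 (in Nim).

9


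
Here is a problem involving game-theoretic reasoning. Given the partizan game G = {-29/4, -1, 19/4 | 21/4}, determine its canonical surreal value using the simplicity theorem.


Left options: {-29/4, -1, 19/4}, max = 19/4
Right options: {21/4}, min = 21/4
All options are numbers and max(Left) < min(Right), so by the simplicity theorem the value is the simplest (earliest-born) number strictly between 19/4 and 21/4.
The only integer strictly between 19/4 and 21/4 is 5.
No non-integer in the interval can be simpler: if x is a non-integer in the interval, then floor(x) or ceil(x) also lies in the interval (the interval contains an integer), and both are proper prefixes of x's sign expansion, i.e. born earlier. So the game value is 5.
Game value = 5

5


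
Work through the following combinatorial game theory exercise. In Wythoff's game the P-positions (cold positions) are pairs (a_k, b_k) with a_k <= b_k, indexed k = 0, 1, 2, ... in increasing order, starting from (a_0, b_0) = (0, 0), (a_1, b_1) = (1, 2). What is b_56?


By Wythoff's theorem, a_k = floor(k * phi) and b_k = floor(k * phi^2) = a_k + k, where phi = (1 + sqrt(5))/2 is the golden ratio.
phi = (1 + sqrt(5))/2 = 1.618034
phi^2 = phi + 1 = 2.618034
k = 56
k * phi^2 = 56 * 2.618034 = 146.609903
b_56 = floor(k * phi^2) = 146 (check: a_56 + k = 90 + 56 = 146)

146


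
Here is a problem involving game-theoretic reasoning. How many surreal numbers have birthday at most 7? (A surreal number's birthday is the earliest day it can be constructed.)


Day 0: {|} = 0 is born. Count = 1.
Day n: the number of surreal numbers born by day n is 2^(n+1) - 1.
By day 0: 2^1 - 1 = 1
By day 1: 2^2 - 1 = 3
By day 2: 2^3 - 1 = 7
By day 3: 2^4 - 1 = 15
By day 4: 2^5 - 1 = 31
By day 5: 2^6 - 1 = 63
By day 6: 2^7 - 1 = 127
By day 7: 2^8 - 1 = 255
By day 7: 255 surreal numbers.

255


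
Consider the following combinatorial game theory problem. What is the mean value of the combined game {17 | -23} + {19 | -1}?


G1 = {17 | -23}, G2 = {19 | -1}
Each is a switch {a | b} with numbers a > b; its mean value is (a + b)/2, and mean value is additive over game sums: m(G1 + G2) = m(G1) + m(G2).
Mean of G1 = (17 + (-23))/2 = -6/2 = -3
Mean of G2 = (19 + (-1))/2 = 18/2 = 9
Mean of G1 + G2 = -3 + 9 = 6

6


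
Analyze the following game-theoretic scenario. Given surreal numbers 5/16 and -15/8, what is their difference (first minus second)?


x = 5/16, y = -15/8
Converting to common denominator: 16
x = 5/16, y = -30/16
x - y = 5/16 - -15/8 = 35/16

35/16


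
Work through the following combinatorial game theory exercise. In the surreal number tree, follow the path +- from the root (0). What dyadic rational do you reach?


Sign expansion: +-
Rule: track bounds (lo, hi), initially (-inf, +inf). On '+', the current value becomes lo and we move to the simplest number in (value, hi): value + 1 if hi = +inf, otherwise the midpoint (value + hi)/2. On '-', the current value becomes hi and we move to value - 1 if lo = -inf, otherwise the midpoint (lo + value)/2.
Start at 0.
Step 1: sign = +, move right. Bounds: (0, +inf). Value = 1
Step 2: sign = -, move left. Bounds: (0, 1). Value = 1/2
The surreal number with sign expansion +- is 1/2.

1/2


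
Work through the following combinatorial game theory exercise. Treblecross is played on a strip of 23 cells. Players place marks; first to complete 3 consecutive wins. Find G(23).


Treblecross: place X on empty cells; 3-in-a-row wins.
Playing within two cells of an existing X lets the opponent win at once, so sensible play treats the cells i-2..i+2 around each X as dead. The player left with no safe cell loses, so this is a normal-play take-away game on strips of safe cells.
Placing X at cell i (0-indexed) of a strip of k safe cells leaves independent strips of sizes max(0, i-2) and max(0, k-i-3). Hence G(k) = mex{ G(max(0,i-2)) XOR G(max(0,k-i-3)) : 0 <= i < k }, with G(0) = 0.
G(1): splits (0,0):0^0=0 -> mex({0}) = 1
G(2): splits (0,0):0^0=0 -> mex({0}) = 1
G(3): splits (0,0):0^0=0 -> mex({0}) = 1
G(4): splits (0,1):0^1=1 (0,0):0^0=0 -> mex({0, 1}) = 2
G(5): splits (0,2):0^1=1 (0,1):0^1=1 (0,0):0^0=0 -> mex({0, 1}) = 2
G(6) = mex({1}) = 0
G(7) = mex({0, 1, 2}) = 3
G(8) = mex({0, 1, 2}) = 3
G(9) = mex({0, 2}) = 1
G(10) = mex({0, 2, 3}) = 1
G(11) = mex({0, 3}) = 1
G(12) = mex({1, 3}) = 0
G(13) = mex({0, 1, 2, 3}) = 4
G(14) = mex({0, 1, 2}) = 3
G(15) = mex({0, 1, 2}) = 3
G(16) = mex({0, 1, 2, 4}) = 3
G(17) = mex({0, 1, 3, 4}) = 2
G(18) = mex({0, 1, 3, 4}) = 2
G(19) = mex({0, 1, 3, 5}) = 2
G(20) = mex({0, 1, 2, 3, 5}) = 4
G(21) = mex({0, 1, 2, 3, 5}) = 4
G(22) = mex({1, 2, 6}) = 0
G(23) = mex({0, 1, 2, 3, 4, 6}) = 5
Therefore G(23) = 5.

5


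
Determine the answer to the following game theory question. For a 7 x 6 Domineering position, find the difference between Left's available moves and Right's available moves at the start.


Board is 7 x 6 (rows x cols).
Left (vertical) placements: (rows-1) * cols = 6 * 6 = 36
Right (horizontal) placements: rows * (cols-1) = 7 * 5 = 35
Advantage = Left - Right = 36 - 35 = 1

1


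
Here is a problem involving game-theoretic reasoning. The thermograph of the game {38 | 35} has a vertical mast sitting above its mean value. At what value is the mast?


Game = {38 | 35}, a switch {a | b} with numbers a > b.
Its thermograph has left wall a - t and right wall b + t, which meet at t = (a - b)/2, where both equal (a + b)/2. So the mast (mean value) is at (a + b)/2.
Mean = (38 + (35))/2 = 73/2 = 73/2

73/2


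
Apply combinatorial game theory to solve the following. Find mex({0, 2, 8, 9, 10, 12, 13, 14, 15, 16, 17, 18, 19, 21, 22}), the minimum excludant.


Set = {0, 2, 8, 9, 10, 12, 13, 14, 15, 16, 17, 18, 19, 21, 22}
0 is in the set.
1 is NOT in the set. This is the mex.
mex = 1

1


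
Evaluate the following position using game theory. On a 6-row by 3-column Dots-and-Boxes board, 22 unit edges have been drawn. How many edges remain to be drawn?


Grid: 6 x 3 boxes, i.e. 7 rows and 4 columns of dots.
Horizontal edges: (rows + 1) * cols = 7 * 3 = 21
Vertical edges: rows * (cols + 1) = 6 * 4 = 24
Total edges: 21 + 24 = 45
Edges drawn: 22
Remaining: 45 - 22 = 23

23


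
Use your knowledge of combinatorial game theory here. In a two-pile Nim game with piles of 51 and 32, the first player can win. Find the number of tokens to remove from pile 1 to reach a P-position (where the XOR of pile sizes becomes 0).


Piles: 51 and 32
Current XOR: 51 XOR 32 = 19 (non-zero, so this is an N-position).
To make the XOR zero, we need to find a move that balances the piles.
For pile 1 (size 51): target = 51 XOR 19 = 32
We reduce pile 1 from 51 to 32.
Tokens removed: 51 - 32 = 19
Verification: 32 XOR 32 = 0

19


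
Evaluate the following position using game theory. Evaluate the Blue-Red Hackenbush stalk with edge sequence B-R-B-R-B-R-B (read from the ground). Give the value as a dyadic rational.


Edges (from ground): B-R-B-R-B-R-B
By Berlekamp's sign-expansion rule, a Blue-Red Hackenbush stalk has the value of the surreal number whose sign sequence is the edge sequence with B -> + and R -> -.
Sign sequence: +-+-+-+
Trace the sign expansion in the surreal number tree, starting from 0:
Edge 1: B (sign +) -> bounds (0, +inf), value = 1
Edge 2: R (sign -) -> bounds (0, 1), value = 1/2
Edge 3: B (sign +) -> bounds (1/2, 1), value = 3/4
Edge 4: R (sign -) -> bounds (1/2, 3/4), value = 5/8
Edge 5: B (sign +) -> bounds (5/8, 3/4), value = 11/16
Edge 6: R (sign -) -> bounds (5/8, 11/16), value = 21/32
Edge 7: B (sign +) -> bounds (21/32, 11/16), value = 43/64
Game value = 43/64

43/64


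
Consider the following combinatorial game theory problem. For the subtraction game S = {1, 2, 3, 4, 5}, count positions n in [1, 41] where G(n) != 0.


Subtraction set S = {1, 2, 3, 4, 5}, so G(n) = n mod 6.
G(n) = 0 when n is a multiple of 6.
Multiples of 6 in [1, 41]: 6
N-positions (nonzero Grundy) = 41 - 6 = 35

35


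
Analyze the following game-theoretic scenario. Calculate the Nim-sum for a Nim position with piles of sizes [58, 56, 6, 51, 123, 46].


We need the XOR (exclusive or) of all pile sizes.
After XOR-ing pile 1 (size 58): 0 XOR 58 = 58
After XOR-ing pile 2 (size 56): 58 XOR 56 = 2
After XOR-ing pile 3 (size 6): 2 XOR 6 = 4
After XOR-ing pile 4 (size 51): 4 XOR 51 = 55
After XOR-ing pile 5 (size 123): 55 XOR 123 = 76
After XOR-ing pile 6 (size 46): 76 XOR 46 = 98
The Nim-value of this position is 98.

98


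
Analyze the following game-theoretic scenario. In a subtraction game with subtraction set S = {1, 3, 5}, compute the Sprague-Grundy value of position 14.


The subtraction set is S = {1, 3, 5}.
G(k) = mex{ G(k - s) : s in S, s <= k }. We compute iteratively: G(0) = 0.
G(1) = mex({0}) = 1
G(2) = mex({1}) = 0
G(3) = mex({0}) = 1
G(4) = mex({1}) = 0
G(5) = mex({0}) = 1
G(6) = mex({1}) = 0
Observe that G(2)..G(6) = 0, 1, 0, 1, 0 repeats G(0)..G(4) = 0, 1, 0, 1, 0.
For k >= max(S) = 5, G(k) is determined by the previous 5 values G(k-5)..G(k-1); a window of 5 consecutive values has recurred shifted by 2, so by induction G(k + 2) = G(k) for all k >= 0: the sequence is periodic from the start with period 2.
One period: G(0..1) = 0, 1.
14 mod 2 = 0, so G(14) = G(0) = 0.

0


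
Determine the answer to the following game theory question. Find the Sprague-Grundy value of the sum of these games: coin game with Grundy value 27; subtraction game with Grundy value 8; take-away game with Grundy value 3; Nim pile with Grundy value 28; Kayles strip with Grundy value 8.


By the Sprague-Grundy theorem, the Grundy value of a sum of games is the XOR of individual Grundy values.
coin game: Grundy value = 27. Running XOR: 0 XOR 27 = 27
subtraction game: Grundy value = 8. Running XOR: 27 XOR 8 = 19
take-away game: Grundy value = 3. Running XOR: 19 XOR 3 = 16
Nim pile: Grundy value = 28. Running XOR: 16 XOR 28 = 12
Kayles strip: Grundy value = 8. Running XOR: 12 XOR 8 = 4
The combined Grundy value is 4.

4


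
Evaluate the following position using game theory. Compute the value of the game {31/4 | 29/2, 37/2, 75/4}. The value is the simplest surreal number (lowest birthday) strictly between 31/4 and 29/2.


Left options: {31/4}, max = 31/4
Right options: {29/2, 37/2, 75/4}, min = 29/2
All options are numbers and max(Left) < min(Right), so by the simplicity theorem the value is the simplest (earliest-born) number strictly between 31/4 and 29/2.
Integers 8 through 14 all lie strictly between 31/4 and 29/2.
Among integers, the simplest (lowest birthday = smallest |n|; 0 is born on day 0, +-n on day n) is 8.
No non-integer in the interval can be simpler: if x is a non-integer in the interval, then floor(x) or ceil(x) also lies in the interval (the interval contains an integer), and both are proper prefixes of x's sign expansion, i.e. born earlier. So the game value is 8.
Game value = 8

8


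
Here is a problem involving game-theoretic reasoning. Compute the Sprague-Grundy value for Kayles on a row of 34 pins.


Kayles: a move removes 1 or 2 adjacent pins from a contiguous row.
Removing pins from a row of k leaves two independent rows (a, b) with a + b = k - 1 (one pin) or a + b = k - 2 (two pins); an end removal gives a = 0.
By Sprague-Grundy, G(k) = mex{ G(a) XOR G(b) } over all these splits. G(0) = 0.
G(1): splits (0,0):0^0=0 -> mex({0}) = 1
G(2): splits (0,1):0^1=1 (0,0):0^0=0 -> mex({0, 1}) = 2
G(3): splits (0,2):0^2=2 (1,1):1^1=0 (0,1):0^1=1 -> mex({0, 1, 2}) = 3
G(4): splits (0,3):0^3=3 (1,2):1^2=3 (0,2):0^2=2 (1,1):1^1=0 -> mex({0, 2, 3}) = 1
G(5): splits (0,4):0^1=1 (1,3):1^3=2 (2,2):2^2=0 (0,3):0^3=3 (1,2):1^2=3 -> mex({0, 1, 2, 3}) = 4
G(6) = mex({0, 1, 2, 4}) = 3
G(7) = mex({0, 1, 3, 4, 5}) = 2
G(8) = mex({0, 2, 3, 5, 6}) = 1
G(9) = mex({0, 1, 2, 3, 6, 7}) = 4
G(10) = mex({0, 1, 3, 4, 5, 7}) = 2
G(11) = mex({0, 1, 2, 3, 4, 5}) = 6
G(12) = mex({0, 1, 2, 3, 5, 6, 7}) = 4
G(13) = mex({0, 2, 3, 4, 6, 7}) = 1
G(14) = mex({0, 1, 4, 5, 6, 7}) = 2
G(15) = mex({0, 1, 2, 3, 4, 5, 6}) = 7
G(16) = mex({0, 2, 3, 5, 6, 7}) = 1
G(17) = mex({0, 1, 2, 3, 5, 6, 7}) = 4
G(18) = mex({0, 1, 2, 4, 5, 6}) = 3
G(19) = mex({0, 1, 3, 4, 5, 7}) = 2
G(20) = mex({0, 2, 3, 4, 5, 6, 7}) = 1
G(21) = mex({0, 1, 2, 3, 5, 6, 7}) = 4
G(22) = mex({0, 1, 2, 3, 4, 5, 7}) = 6
G(23) = mex({0, 1, 2, 3, 4, 5, 6}) = 7
G(24) = mex({0, 1, 2, 3, 5, 6, 7}) = 4
G(25) = mex({0, 2, 3, 4, 6, 7}) = 1
G(26) = mex({0, 1, 3, 4, 5, 6, 7}) = 2
G(27) = mex({0, 1, 2, 3, 4, 5, 6, 7}) = 8
G(28) = mex({0, 1, 2, 3, 4, 6, 7, 8}) = 5
G(29) = mex({0, 1, 2, 3, 5, 6, 7, 8, 9}) = 4
G(30) = mex({0, 1, 2, 3, 4, 5, 6, 9, 10}) = 7
G(31) = mex({0, 1, 3, 4, 5, 7, 10, 11}) = 2
G(32) = mex({0, 2, 3, 4, 5, 6, 7, 9, 11}) = 1
G(33) = mex({0, 1, 2, 3, 4, 5, 6, 7, 9, 12}) = 8
G(34) = mex({0, 1, 2, 3, 4, 5, 7, 8, 11, 12}) = 6
Therefore G(34) = 6.

6


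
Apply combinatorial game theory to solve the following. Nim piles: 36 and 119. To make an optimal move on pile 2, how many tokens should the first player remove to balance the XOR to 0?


Piles: 36 and 119
Current XOR: 36 XOR 119 = 83 (non-zero, so this is an N-position).
To make the XOR zero, we need to find a move that balances the piles.
For pile 2 (size 119): target = 119 XOR 83 = 36
We reduce pile 2 from 119 to 36.
Tokens removed: 119 - 36 = 83
Verification: 36 XOR 36 = 0

83


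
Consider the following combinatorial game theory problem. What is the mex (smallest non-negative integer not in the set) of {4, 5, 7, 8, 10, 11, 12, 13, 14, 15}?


Set = {4, 5, 7, 8, 10, 11, 12, 13, 14, 15}
0 is NOT in the set. This is the mex.
mex = 0

0


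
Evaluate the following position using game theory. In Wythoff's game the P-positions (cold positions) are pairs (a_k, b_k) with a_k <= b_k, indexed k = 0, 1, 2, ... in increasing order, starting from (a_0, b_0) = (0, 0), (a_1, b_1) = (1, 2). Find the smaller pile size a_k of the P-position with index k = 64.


By Wythoff's theorem, a_k = floor(k * phi) and b_k = floor(k * phi^2) = a_k + k, where phi = (1 + sqrt(5))/2 is the golden ratio.
phi = (1 + sqrt(5))/2 = 1.618034
k = 64
k * phi = 64 * 1.618034 = 103.554175
a_64 = floor(k * phi) = 103

103


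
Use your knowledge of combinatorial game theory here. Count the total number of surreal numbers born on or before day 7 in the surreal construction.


Day 0: {|} = 0 is born. Count = 1.
Day n: the number of surreal numbers born by day n is 2^(n+1) - 1.
By day 0: 2^1 - 1 = 1
By day 1: 2^2 - 1 = 3
By day 2: 2^3 - 1 = 7
By day 3: 2^4 - 1 = 15
By day 4: 2^5 - 1 = 31
By day 5: 2^6 - 1 = 63
By day 6: 2^7 - 1 = 127
By day 7: 2^8 - 1 = 255
By day 7: 255 surreal numbers.

255


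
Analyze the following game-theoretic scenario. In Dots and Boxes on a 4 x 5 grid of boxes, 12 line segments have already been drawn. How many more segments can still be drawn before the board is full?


Grid: 4 x 5 boxes, i.e. 5 rows and 6 columns of dots.
Horizontal edges: (rows + 1) * cols = 5 * 5 = 25
Vertical edges: rows * (cols + 1) = 4 * 6 = 24
Total edges: 25 + 24 = 49
Edges drawn: 12
Remaining: 49 - 12 = 37

37


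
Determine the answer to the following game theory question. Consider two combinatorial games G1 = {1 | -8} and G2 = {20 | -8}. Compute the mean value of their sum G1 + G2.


G1 = {1 | -8}, G2 = {20 | -8}
Each is a switch {a | b} with numbers a > b; its mean value is (a + b)/2, and mean value is additive over game sums: m(G1 + G2) = m(G1) + m(G2).
Mean of G1 = (1 + (-8))/2 = -7/2 = -7/2
Mean of G2 = (20 + (-8))/2 = 12/2 = 6
Mean of G1 + G2 = -7/2 + 6 = 5/2

5/2


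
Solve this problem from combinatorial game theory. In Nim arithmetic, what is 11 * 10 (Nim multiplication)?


Nim multiplication is bilinear over XOR: (u XOR v) * w = (u*w) XOR (v*w).
So we split each operand into its bit components and XOR the pairwise Nim products.
11 = 1 + 2 + 8 (as XOR of powers of 2).
10 = 2 + 8 (as XOR of powers of 2).
Using the standard Nim-product table on single bits:
  2*2 = 3,   2*4 = 8,   2*8 = 12,
  4*4 = 6,   4*8 = 11,  8*8 = 13,
and  1*x = x (identity), k*l = l*k (commutative).
Pairwise Nim products:
  1 * 2 = 2
  1 * 8 = 8
  2 * 2 = 3
  2 * 8 = 12
  8 * 2 = 12
  8 * 8 = 13
XOR them: 2 XOR 8 XOR 3 XOR 12 XOR 12 XOR 13 = 4.
Result: 11 * 10 = 4 (in Nim).

4


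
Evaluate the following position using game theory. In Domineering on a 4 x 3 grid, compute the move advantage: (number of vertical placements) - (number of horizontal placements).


Board is 4 x 3 (rows x cols).
Left (vertical) placements: (rows-1) * cols = 3 * 3 = 9
Right (horizontal) placements: rows * (cols-1) = 4 * 2 = 8
Advantage = Left - Right = 9 - 8 = 1

1


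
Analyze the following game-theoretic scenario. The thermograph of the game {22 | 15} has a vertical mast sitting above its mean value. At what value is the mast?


Game = {22 | 15}, a switch {a | b} with numbers a > b.
Its thermograph has left wall a - t and right wall b + t, which meet at t = (a - b)/2, where both equal (a + b)/2. So the mast (mean value) is at (a + b)/2.
Mean = (22 + (15))/2 = 37/2 = 37/2

37/2


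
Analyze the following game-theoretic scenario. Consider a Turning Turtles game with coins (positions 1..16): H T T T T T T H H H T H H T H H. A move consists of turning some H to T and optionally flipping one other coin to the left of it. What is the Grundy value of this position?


Coins: H T T T T T T H H H T H H T H H
Key fact: a single head at position k behaves exactly like a Nim heap of size k (turning it to T and optionally flipping a coin at j < k corresponds to moving the heap from k to j, or to 0), and heads combine as a disjunctive sum (two heads at the same place would cancel, matching j XOR j = 0). So the Nim-value is the XOR of the 1-indexed positions of the heads.
Face-up positions (1-indexed): [1, 8, 9, 10, 12, 13, 15, 16]
XOR 0 with 1: 0 XOR 1 = 1
XOR 1 with 8: 1 XOR 8 = 9
XOR 9 with 9: 9 XOR 9 = 0
XOR 0 with 10: 0 XOR 10 = 10
XOR 10 with 12: 10 XOR 12 = 6
XOR 6 with 13: 6 XOR 13 = 11
XOR 11 with 15: 11 XOR 15 = 4
XOR 4 with 16: 4 XOR 16 = 20
Nim-value = 20

20


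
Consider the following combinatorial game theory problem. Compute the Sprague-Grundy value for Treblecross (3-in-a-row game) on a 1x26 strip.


Treblecross: place X on empty cells; 3-in-a-row wins.
Playing within two cells of an existing X lets the opponent win at once, so sensible play treats the cells i-2..i+2 around each X as dead. The player left with no safe cell loses, so this is a normal-play take-away game on strips of safe cells.
Placing X at cell i (0-indexed) of a strip of k safe cells leaves independent strips of sizes max(0, i-2) and max(0, k-i-3). Hence G(k) = mex{ G(max(0,i-2)) XOR G(max(0,k-i-3)) : 0 <= i < k }, with G(0) = 0.
G(1): splits (0,0):0^0=0 -> mex({0}) = 1
G(2): splits (0,0):0^0=0 -> mex({0}) = 1
G(3): splits (0,0):0^0=0 -> mex({0}) = 1
G(4): splits (0,1):0^1=1 (0,0):0^0=0 -> mex({0, 1}) = 2
G(5): splits (0,2):0^1=1 (0,1):0^1=1 (0,0):0^0=0 -> mex({0, 1}) = 2
G(6) = mex({1}) = 0
G(7) = mex({0, 1, 2}) = 3
G(8) = mex({0, 1, 2}) = 3
G(9) = mex({0, 2}) = 1
G(10) = mex({0, 2, 3}) = 1
G(11) = mex({0, 3}) = 1
G(12) = mex({1, 3}) = 0
G(13) = mex({0, 1, 2, 3}) = 4
G(14) = mex({0, 1, 2}) = 3
G(15) = mex({0, 1, 2}) = 3
G(16) = mex({0, 1, 2, 4}) = 3
G(17) = mex({0, 1, 3, 4}) = 2
G(18) = mex({0, 1, 3, 4}) = 2
G(19) = mex({0, 1, 3, 5}) = 2
G(20) = mex({0, 1, 2, 3, 5}) = 4
G(21) = mex({0, 1, 2, 3, 5}) = 4
G(22) = mex({1, 2, 6}) = 0
G(23) = mex({0, 1, 2, 3, 4, 6}) = 5
G(24) = mex({0, 1, 2, 3, 4}) = 5
G(25) = mex({0, 1, 3, 4, 7}) = 2
G(26) = mex({0, 1, 3, 4, 5, 7}) = 2
Therefore G(26) = 2.

2
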